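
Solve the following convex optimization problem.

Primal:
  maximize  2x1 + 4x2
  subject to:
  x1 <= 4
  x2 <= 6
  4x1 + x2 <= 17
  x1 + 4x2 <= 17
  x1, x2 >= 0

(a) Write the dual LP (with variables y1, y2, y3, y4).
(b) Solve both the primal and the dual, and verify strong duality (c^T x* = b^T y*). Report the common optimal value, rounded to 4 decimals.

The standard primal-dual pair for 'max c^T x s.t. A x <= b, x >= 0' is:
  Dual:  min b^T y  s.t.  A^T y >= c,  y >= 0.

So the dual LP is:
  minimize  4y1 + 6y2 + 17y3 + 17y4
  subject to:
    y1 + 4y3 + y4 >= 2
    y2 + y3 + 4y4 >= 4
    y1, y2, y3, y4 >= 0

Solving the primal: x* = (3.4, 3.4).
  primal value c^T x* = 20.4.
Solving the dual: y* = (0, 0, 0.2667, 0.9333).
  dual value b^T y* = 20.4.
Strong duality: c^T x* = b^T y*. Confirmed.

20.4


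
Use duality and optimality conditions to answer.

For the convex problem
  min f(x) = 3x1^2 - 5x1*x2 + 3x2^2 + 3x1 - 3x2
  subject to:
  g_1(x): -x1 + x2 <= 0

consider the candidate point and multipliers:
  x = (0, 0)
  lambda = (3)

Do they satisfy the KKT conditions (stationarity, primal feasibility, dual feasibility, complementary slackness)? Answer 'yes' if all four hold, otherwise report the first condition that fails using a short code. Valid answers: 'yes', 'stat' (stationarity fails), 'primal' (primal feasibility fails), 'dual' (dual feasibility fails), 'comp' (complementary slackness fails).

Gradient of f: grad f(x) = Q x + c = (3, -3)
Constraint values g_i(x) = a_i^T x - b_i:
  g_1((0, 0)) = 0
Stationarity residual: grad f(x) + sum_i lambda_i a_i = (0, 0)
  -> stationarity OK
Primal feasibility (all g_i <= 0): OK
Dual feasibility (all lambda_i >= 0): OK
Complementary slackness (lambda_i * g_i(x) = 0 for all i): OK

Verdict: yes, KKT holds.

yes


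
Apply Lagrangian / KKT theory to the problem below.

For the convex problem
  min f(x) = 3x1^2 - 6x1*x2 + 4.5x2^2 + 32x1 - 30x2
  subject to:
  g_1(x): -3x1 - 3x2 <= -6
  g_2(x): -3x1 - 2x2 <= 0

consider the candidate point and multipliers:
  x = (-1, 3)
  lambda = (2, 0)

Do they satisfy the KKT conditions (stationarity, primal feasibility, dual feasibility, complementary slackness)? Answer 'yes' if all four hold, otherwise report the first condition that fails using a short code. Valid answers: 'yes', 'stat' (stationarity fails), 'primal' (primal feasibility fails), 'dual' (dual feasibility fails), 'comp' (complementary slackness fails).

Gradient of f: grad f(x) = Q x + c = (8, 3)
Constraint values g_i(x) = a_i^T x - b_i:
  g_1((-1, 3)) = 0
  g_2((-1, 3)) = -3
Stationarity residual: grad f(x) + sum_i lambda_i a_i = (2, -3)
  -> stationarity FAILS
Primal feasibility (all g_i <= 0): OK
Dual feasibility (all lambda_i >= 0): OK
Complementary slackness (lambda_i * g_i(x) = 0 for all i): OK

Verdict: the first failing condition is stationarity -> stat.

stat


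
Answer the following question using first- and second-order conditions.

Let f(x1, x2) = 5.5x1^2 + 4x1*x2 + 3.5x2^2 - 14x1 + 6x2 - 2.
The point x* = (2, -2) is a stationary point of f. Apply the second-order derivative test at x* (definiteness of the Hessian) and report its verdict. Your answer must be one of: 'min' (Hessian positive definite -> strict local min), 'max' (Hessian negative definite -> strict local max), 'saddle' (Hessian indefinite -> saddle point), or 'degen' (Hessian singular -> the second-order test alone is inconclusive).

Compute the Hessian H = grad^2 f:
  H = [[11, 4], [4, 7]]
Verify stationarity: grad f(x*) = H x* + g = (0, 0).
Eigenvalues of H: 4.5279, 13.4721.
Both eigenvalues > 0, so H is positive definite -> x* is a strict local min.

min


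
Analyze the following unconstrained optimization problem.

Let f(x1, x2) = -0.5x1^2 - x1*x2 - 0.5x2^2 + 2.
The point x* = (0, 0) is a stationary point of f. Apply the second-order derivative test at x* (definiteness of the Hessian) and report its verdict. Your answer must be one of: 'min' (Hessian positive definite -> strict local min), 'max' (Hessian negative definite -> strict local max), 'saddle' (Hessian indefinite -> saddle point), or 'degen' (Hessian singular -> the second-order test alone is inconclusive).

Compute the Hessian H = grad^2 f:
  H = [[-1, -1], [-1, -1]]
Verify stationarity: grad f(x*) = H x* + g = (0, 0).
Eigenvalues of H: -2, 0.
H has a zero eigenvalue (singular; negative semidefinite but not definite), so H is neither positive definite, negative definite, nor indefinite. The second-order test alone is inconclusive -> degen.
(Indeed, f is constant along the null direction of H through x*, so x* is not a strict local extremum.)

degen


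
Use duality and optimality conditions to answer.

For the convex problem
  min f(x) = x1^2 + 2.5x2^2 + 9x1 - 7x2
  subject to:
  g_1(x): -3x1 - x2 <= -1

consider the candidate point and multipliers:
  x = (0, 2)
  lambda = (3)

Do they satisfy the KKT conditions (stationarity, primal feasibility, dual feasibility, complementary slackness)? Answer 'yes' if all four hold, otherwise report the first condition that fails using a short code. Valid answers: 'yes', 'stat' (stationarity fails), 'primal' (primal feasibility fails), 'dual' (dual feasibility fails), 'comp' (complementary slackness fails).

Gradient of f: grad f(x) = Q x + c = (9, 3)
Constraint values g_i(x) = a_i^T x - b_i:
  g_1((0, 2)) = -1
Stationarity residual: grad f(x) + sum_i lambda_i a_i = (0, 0)
  -> stationarity OK
Primal feasibility (all g_i <= 0): OK
Dual feasibility (all lambda_i >= 0): OK
Complementary slackness (lambda_i * g_i(x) = 0 for all i): FAILS

Verdict: the first failing condition is complementary_slackness -> comp.

comp


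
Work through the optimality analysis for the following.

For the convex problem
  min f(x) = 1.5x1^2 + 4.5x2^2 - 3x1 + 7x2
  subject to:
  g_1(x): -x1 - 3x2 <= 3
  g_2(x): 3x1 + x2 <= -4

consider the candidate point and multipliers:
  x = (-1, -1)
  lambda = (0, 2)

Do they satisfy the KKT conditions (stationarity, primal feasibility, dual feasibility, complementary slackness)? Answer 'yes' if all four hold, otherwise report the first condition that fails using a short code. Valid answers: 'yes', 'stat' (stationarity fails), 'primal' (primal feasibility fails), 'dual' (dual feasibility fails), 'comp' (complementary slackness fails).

Gradient of f: grad f(x) = Q x + c = (-6, -2)
Constraint values g_i(x) = a_i^T x - b_i:
  g_1((-1, -1)) = 1
  g_2((-1, -1)) = 0
Stationarity residual: grad f(x) + sum_i lambda_i a_i = (0, 0)
  -> stationarity OK
Primal feasibility (all g_i <= 0): FAILS
Dual feasibility (all lambda_i >= 0): OK
Complementary slackness (lambda_i * g_i(x) = 0 for all i): OK

Verdict: the first failing condition is primal_feasibility -> primal.

primal


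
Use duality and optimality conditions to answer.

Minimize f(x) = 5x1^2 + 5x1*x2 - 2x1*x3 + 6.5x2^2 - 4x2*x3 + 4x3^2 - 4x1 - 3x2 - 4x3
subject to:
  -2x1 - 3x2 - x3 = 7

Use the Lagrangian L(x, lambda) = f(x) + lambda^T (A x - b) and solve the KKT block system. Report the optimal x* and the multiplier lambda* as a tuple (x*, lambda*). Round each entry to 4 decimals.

Form the Lagrangian:
  L(x, lambda) = (1/2) x^T Q x + c^T x + lambda^T (A x - b)
Stationarity (grad_x L = 0): Q x + c + A^T lambda = 0.
Primal feasibility: A x = b.

This gives the KKT block system:
  [ Q   A^T ] [ x     ]   [-c ]
  [ A    0  ] [ lambda ] = [ b ]

Solving the linear system:
  x*      = (-0.4527, -1.6025, -1.2872)
  lambda* = (-6.9823)
  f(x*)   = 30.3215

x* = (-0.4527, -1.6025, -1.2872), lambda* = (-6.9823)


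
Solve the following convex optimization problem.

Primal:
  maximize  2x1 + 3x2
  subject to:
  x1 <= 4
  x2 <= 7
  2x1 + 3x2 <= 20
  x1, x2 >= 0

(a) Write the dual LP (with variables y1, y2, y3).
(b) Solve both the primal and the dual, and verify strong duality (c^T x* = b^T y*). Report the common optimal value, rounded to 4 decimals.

The standard primal-dual pair for 'max c^T x s.t. A x <= b, x >= 0' is:
  Dual:  min b^T y  s.t.  A^T y >= c,  y >= 0.

So the dual LP is:
  minimize  4y1 + 7y2 + 20y3
  subject to:
    y1 + 2y3 >= 2
    y2 + 3y3 >= 3
    y1, y2, y3 >= 0

Solving the primal: x* = (0, 6.6667).
  primal value c^T x* = 20.
Solving the dual: y* = (0, 0, 1).
  dual value b^T y* = 20.
Strong duality: c^T x* = b^T y*. Confirmed.

20


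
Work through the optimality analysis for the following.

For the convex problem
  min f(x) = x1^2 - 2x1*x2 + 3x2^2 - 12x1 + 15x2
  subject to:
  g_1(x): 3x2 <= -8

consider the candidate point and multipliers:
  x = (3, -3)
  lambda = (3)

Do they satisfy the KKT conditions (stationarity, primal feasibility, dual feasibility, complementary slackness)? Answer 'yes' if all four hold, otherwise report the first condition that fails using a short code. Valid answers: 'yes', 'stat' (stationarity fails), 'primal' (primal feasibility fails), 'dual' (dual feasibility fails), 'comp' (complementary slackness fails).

Gradient of f: grad f(x) = Q x + c = (0, -9)
Constraint values g_i(x) = a_i^T x - b_i:
  g_1((3, -3)) = -1
Stationarity residual: grad f(x) + sum_i lambda_i a_i = (0, 0)
  -> stationarity OK
Primal feasibility (all g_i <= 0): OK
Dual feasibility (all lambda_i >= 0): OK
Complementary slackness (lambda_i * g_i(x) = 0 for all i): FAILS

Verdict: the first failing condition is complementary_slackness -> comp.

comp


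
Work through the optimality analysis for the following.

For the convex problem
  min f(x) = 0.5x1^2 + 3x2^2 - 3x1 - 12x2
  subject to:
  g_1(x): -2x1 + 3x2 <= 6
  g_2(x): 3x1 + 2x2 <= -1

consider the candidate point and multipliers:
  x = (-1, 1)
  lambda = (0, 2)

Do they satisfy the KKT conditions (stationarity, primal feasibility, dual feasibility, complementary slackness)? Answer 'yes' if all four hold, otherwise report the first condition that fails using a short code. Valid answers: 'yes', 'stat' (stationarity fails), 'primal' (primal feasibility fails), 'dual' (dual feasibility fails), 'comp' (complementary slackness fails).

Gradient of f: grad f(x) = Q x + c = (-4, -6)
Constraint values g_i(x) = a_i^T x - b_i:
  g_1((-1, 1)) = -1
  g_2((-1, 1)) = 0
Stationarity residual: grad f(x) + sum_i lambda_i a_i = (2, -2)
  -> stationarity FAILS
Primal feasibility (all g_i <= 0): OK
Dual feasibility (all lambda_i >= 0): OK
Complementary slackness (lambda_i * g_i(x) = 0 for all i): OK

Verdict: the first failing condition is stationarity -> stat.

stat


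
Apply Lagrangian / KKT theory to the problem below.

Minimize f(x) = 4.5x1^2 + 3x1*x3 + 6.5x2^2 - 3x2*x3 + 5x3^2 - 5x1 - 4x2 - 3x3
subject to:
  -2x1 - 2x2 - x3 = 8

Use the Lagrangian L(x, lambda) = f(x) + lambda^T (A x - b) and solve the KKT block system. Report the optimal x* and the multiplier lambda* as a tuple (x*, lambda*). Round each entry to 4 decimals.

Form the Lagrangian:
  L(x, lambda) = (1/2) x^T Q x + c^T x + lambda^T (A x - b)
Stationarity (grad_x L = 0): Q x + c + A^T lambda = 0.
Primal feasibility: A x = b.

This gives the KKT block system:
  [ Q   A^T ] [ x     ]   [-c ]
  [ A    0  ] [ lambda ] = [ b ]

Solving the linear system:
  x*      = (-1.8199, -1.7416, -0.877)
  lambda* = (-12.005)
  f(x*)   = 57.3683

x* = (-1.8199, -1.7416, -0.877), lambda* = (-12.005)


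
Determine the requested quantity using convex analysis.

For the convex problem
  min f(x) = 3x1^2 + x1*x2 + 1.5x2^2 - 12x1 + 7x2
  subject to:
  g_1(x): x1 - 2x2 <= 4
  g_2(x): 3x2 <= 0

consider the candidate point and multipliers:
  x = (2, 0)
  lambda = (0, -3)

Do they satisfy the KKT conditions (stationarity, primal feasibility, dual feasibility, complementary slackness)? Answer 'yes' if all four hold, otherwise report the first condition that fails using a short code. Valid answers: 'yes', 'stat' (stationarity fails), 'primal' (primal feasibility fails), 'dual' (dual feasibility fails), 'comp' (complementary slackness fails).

Gradient of f: grad f(x) = Q x + c = (0, 9)
Constraint values g_i(x) = a_i^T x - b_i:
  g_1((2, 0)) = -2
  g_2((2, 0)) = 0
Stationarity residual: grad f(x) + sum_i lambda_i a_i = (0, 0)
  -> stationarity OK
Primal feasibility (all g_i <= 0): OK
Dual feasibility (all lambda_i >= 0): FAILS
Complementary slackness (lambda_i * g_i(x) = 0 for all i): OK

Verdict: the first failing condition is dual_feasibility -> dual.

dual


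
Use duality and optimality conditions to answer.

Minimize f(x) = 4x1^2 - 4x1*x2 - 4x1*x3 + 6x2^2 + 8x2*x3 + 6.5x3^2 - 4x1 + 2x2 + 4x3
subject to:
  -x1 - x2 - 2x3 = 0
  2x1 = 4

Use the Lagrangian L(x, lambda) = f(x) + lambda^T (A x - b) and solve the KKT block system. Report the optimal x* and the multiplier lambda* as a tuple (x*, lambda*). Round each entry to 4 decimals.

Form the Lagrangian:
  L(x, lambda) = (1/2) x^T Q x + c^T x + lambda^T (A x - b)
Stationarity (grad_x L = 0): Q x + c + A^T lambda = 0.
Primal feasibility: A x = b.

This gives the KKT block system:
  [ Q   A^T ] [ x     ]   [-c ]
  [ A    0  ] [ lambda ] = [ b ]

Solving the linear system:
  x*      = (2, 0.7586, -1.3793)
  lambda* = (-7.931, -11.2069)
  f(x*)   = 16.4138

x* = (2, 0.7586, -1.3793), lambda* = (-7.931, -11.2069)


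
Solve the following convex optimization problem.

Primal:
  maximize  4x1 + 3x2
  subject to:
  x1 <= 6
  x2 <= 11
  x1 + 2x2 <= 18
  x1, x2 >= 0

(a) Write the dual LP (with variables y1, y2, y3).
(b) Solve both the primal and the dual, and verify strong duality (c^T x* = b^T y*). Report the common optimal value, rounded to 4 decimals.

The standard primal-dual pair for 'max c^T x s.t. A x <= b, x >= 0' is:
  Dual:  min b^T y  s.t.  A^T y >= c,  y >= 0.

So the dual LP is:
  minimize  6y1 + 11y2 + 18y3
  subject to:
    y1 + y3 >= 4
    y2 + 2y3 >= 3
    y1, y2, y3 >= 0

Solving the primal: x* = (6, 6).
  primal value c^T x* = 42.
Solving the dual: y* = (2.5, 0, 1.5).
  dual value b^T y* = 42.
Strong duality: c^T x* = b^T y*. Confirmed.

42


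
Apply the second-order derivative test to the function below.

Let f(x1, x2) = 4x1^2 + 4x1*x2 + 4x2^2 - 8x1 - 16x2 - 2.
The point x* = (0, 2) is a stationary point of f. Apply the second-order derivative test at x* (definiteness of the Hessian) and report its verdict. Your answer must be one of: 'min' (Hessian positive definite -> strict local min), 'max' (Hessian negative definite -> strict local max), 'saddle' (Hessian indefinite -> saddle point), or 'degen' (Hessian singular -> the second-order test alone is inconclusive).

Compute the Hessian H = grad^2 f:
  H = [[8, 4], [4, 8]]
Verify stationarity: grad f(x*) = H x* + g = (0, 0).
Eigenvalues of H: 4, 12.
Both eigenvalues > 0, so H is positive definite -> x* is a strict local min.

min


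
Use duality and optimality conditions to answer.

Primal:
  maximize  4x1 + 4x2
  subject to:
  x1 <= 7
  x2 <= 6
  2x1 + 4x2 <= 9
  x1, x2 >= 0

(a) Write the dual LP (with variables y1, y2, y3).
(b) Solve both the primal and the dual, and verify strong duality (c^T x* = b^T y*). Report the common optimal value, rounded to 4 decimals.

The standard primal-dual pair for 'max c^T x s.t. A x <= b, x >= 0' is:
  Dual:  min b^T y  s.t.  A^T y >= c,  y >= 0.

So the dual LP is:
  minimize  7y1 + 6y2 + 9y3
  subject to:
    y1 + 2y3 >= 4
    y2 + 4y3 >= 4
    y1, y2, y3 >= 0

Solving the primal: x* = (4.5, 0).
  primal value c^T x* = 18.
Solving the dual: y* = (0, 0, 2).
  dual value b^T y* = 18.
Strong duality: c^T x* = b^T y*. Confirmed.

18


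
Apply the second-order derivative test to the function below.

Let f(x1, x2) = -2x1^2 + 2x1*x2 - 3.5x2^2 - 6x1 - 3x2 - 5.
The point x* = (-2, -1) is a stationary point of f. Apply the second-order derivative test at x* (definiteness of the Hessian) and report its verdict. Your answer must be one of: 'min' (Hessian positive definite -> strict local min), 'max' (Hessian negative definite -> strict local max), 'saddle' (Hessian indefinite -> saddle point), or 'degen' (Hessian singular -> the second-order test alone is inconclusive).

Compute the Hessian H = grad^2 f:
  H = [[-4, 2], [2, -7]]
Verify stationarity: grad f(x*) = H x* + g = (0, 0).
Eigenvalues of H: -8, -3.
Both eigenvalues < 0, so H is negative definite -> x* is a strict local max.

max


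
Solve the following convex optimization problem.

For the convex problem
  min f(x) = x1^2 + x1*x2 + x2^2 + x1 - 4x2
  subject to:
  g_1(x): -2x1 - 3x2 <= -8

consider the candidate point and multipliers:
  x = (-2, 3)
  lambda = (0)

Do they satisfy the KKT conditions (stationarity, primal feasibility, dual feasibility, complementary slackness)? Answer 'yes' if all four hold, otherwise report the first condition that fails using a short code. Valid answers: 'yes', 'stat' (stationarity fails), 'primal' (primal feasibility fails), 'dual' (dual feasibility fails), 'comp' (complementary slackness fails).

Gradient of f: grad f(x) = Q x + c = (0, 0)
Constraint values g_i(x) = a_i^T x - b_i:
  g_1((-2, 3)) = 3
Stationarity residual: grad f(x) + sum_i lambda_i a_i = (0, 0)
  -> stationarity OK
Primal feasibility (all g_i <= 0): FAILS
Dual feasibility (all lambda_i >= 0): OK
Complementary slackness (lambda_i * g_i(x) = 0 for all i): OK

Verdict: the first failing condition is primal_feasibility -> primal.

primal


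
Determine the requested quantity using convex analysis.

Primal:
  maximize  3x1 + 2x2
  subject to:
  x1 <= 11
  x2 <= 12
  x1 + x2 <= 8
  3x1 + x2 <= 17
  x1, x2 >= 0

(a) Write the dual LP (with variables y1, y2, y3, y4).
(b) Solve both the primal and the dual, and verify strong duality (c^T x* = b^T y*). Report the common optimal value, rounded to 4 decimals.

The standard primal-dual pair for 'max c^T x s.t. A x <= b, x >= 0' is:
  Dual:  min b^T y  s.t.  A^T y >= c,  y >= 0.

So the dual LP is:
  minimize  11y1 + 12y2 + 8y3 + 17y4
  subject to:
    y1 + y3 + 3y4 >= 3
    y2 + y3 + y4 >= 2
    y1, y2, y3, y4 >= 0

Solving the primal: x* = (4.5, 3.5).
  primal value c^T x* = 20.5.
Solving the dual: y* = (0, 0, 1.5, 0.5).
  dual value b^T y* = 20.5.
Strong duality: c^T x* = b^T y*. Confirmed.

20.5


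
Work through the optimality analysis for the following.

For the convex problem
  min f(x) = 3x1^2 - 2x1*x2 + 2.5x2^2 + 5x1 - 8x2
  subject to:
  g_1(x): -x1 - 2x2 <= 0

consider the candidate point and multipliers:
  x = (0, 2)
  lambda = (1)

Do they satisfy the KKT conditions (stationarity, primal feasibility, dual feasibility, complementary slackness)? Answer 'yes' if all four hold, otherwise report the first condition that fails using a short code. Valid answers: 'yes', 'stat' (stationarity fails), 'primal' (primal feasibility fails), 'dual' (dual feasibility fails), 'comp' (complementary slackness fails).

Gradient of f: grad f(x) = Q x + c = (1, 2)
Constraint values g_i(x) = a_i^T x - b_i:
  g_1((0, 2)) = -4
Stationarity residual: grad f(x) + sum_i lambda_i a_i = (0, 0)
  -> stationarity OK
Primal feasibility (all g_i <= 0): OK
Dual feasibility (all lambda_i >= 0): OK
Complementary slackness (lambda_i * g_i(x) = 0 for all i): FAILS

Verdict: the first failing condition is complementary_slackness -> comp.

comp


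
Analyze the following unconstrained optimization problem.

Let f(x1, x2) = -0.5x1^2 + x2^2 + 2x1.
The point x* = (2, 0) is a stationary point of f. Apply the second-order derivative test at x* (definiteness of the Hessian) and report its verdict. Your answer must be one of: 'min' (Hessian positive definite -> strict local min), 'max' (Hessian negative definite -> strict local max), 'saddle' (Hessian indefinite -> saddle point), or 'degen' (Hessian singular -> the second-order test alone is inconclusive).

Compute the Hessian H = grad^2 f:
  H = [[-1, 0], [0, 2]]
Verify stationarity: grad f(x*) = H x* + g = (0, 0).
Eigenvalues of H: -1, 2.
Eigenvalues have mixed signs, so H is indefinite -> x* is a saddle point.

saddle


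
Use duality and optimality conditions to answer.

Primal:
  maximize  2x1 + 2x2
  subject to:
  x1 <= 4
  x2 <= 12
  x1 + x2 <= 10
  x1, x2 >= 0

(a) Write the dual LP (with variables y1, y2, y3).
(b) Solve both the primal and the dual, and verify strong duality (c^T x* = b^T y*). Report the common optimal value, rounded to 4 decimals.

The standard primal-dual pair for 'max c^T x s.t. A x <= b, x >= 0' is:
  Dual:  min b^T y  s.t.  A^T y >= c,  y >= 0.

So the dual LP is:
  minimize  4y1 + 12y2 + 10y3
  subject to:
    y1 + y3 >= 2
    y2 + y3 >= 2
    y1, y2, y3 >= 0

Solving the primal: x* = (0, 10).
  primal value c^T x* = 20.
Solving the dual: y* = (0, 0, 2).
  dual value b^T y* = 20.
Strong duality: c^T x* = b^T y*. Confirmed.

20


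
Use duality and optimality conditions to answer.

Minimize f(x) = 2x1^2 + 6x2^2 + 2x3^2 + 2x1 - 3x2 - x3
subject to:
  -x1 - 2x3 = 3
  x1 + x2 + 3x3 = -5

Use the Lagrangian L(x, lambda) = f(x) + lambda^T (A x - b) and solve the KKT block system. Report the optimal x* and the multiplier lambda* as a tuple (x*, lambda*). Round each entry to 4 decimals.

Form the Lagrangian:
  L(x, lambda) = (1/2) x^T Q x + c^T x + lambda^T (A x - b)
Stationarity (grad_x L = 0): Q x + c + A^T lambda = 0.
Primal feasibility: A x = b.

This gives the KKT block system:
  [ Q   A^T ] [ x     ]   [-c ]
  [ A    0  ] [ lambda ] = [ b ]

Solving the linear system:
  x*      = (-0.125, -0.5625, -1.4375)
  lambda* = (11.25, 9.75)
  f(x*)   = 8.9375

x* = (-0.125, -0.5625, -1.4375), lambda* = (11.25, 9.75)


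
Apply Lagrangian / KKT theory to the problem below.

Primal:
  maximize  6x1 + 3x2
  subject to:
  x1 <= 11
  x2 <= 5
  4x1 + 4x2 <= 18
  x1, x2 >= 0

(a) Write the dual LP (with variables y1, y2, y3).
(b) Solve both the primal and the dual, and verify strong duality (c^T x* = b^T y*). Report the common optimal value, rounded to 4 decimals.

The standard primal-dual pair for 'max c^T x s.t. A x <= b, x >= 0' is:
  Dual:  min b^T y  s.t.  A^T y >= c,  y >= 0.

So the dual LP is:
  minimize  11y1 + 5y2 + 18y3
  subject to:
    y1 + 4y3 >= 6
    y2 + 4y3 >= 3
    y1, y2, y3 >= 0

Solving the primal: x* = (4.5, 0).
  primal value c^T x* = 27.
Solving the dual: y* = (0, 0, 1.5).
  dual value b^T y* = 27.
Strong duality: c^T x* = b^T y*. Confirmed.

27


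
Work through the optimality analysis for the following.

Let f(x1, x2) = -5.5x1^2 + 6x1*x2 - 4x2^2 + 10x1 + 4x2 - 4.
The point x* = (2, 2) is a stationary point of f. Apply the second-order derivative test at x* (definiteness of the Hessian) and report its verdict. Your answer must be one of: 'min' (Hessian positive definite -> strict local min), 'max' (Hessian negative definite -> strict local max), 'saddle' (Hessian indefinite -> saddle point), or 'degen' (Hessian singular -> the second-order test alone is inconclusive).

Compute the Hessian H = grad^2 f:
  H = [[-11, 6], [6, -8]]
Verify stationarity: grad f(x*) = H x* + g = (0, 0).
Eigenvalues of H: -15.6847, -3.3153.
Both eigenvalues < 0, so H is negative definite -> x* is a strict local max.

max


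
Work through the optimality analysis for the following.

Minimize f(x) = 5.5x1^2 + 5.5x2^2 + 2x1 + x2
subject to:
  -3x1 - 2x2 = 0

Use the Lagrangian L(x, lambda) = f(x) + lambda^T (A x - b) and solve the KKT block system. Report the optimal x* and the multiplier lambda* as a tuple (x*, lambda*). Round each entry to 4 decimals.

Form the Lagrangian:
  L(x, lambda) = (1/2) x^T Q x + c^T x + lambda^T (A x - b)
Stationarity (grad_x L = 0): Q x + c + A^T lambda = 0.
Primal feasibility: A x = b.

This gives the KKT block system:
  [ Q   A^T ] [ x     ]   [-c ]
  [ A    0  ] [ lambda ] = [ b ]

Solving the linear system:
  x*      = (-0.014, 0.021)
  lambda* = (0.6154)
  f(x*)   = -0.0035

x* = (-0.014, 0.021), lambda* = (0.6154)


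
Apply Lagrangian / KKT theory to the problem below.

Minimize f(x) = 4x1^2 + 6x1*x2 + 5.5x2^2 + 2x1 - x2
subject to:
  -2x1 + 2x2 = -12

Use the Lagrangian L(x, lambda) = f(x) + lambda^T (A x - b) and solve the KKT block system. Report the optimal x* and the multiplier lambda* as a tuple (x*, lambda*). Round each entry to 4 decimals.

Form the Lagrangian:
  L(x, lambda) = (1/2) x^T Q x + c^T x + lambda^T (A x - b)
Stationarity (grad_x L = 0): Q x + c + A^T lambda = 0.
Primal feasibility: A x = b.

This gives the KKT block system:
  [ Q   A^T ] [ x     ]   [-c ]
  [ A    0  ] [ lambda ] = [ b ]

Solving the linear system:
  x*      = (3.2581, -2.7419)
  lambda* = (5.8065)
  f(x*)   = 39.4677

x* = (3.2581, -2.7419), lambda* = (5.8065)


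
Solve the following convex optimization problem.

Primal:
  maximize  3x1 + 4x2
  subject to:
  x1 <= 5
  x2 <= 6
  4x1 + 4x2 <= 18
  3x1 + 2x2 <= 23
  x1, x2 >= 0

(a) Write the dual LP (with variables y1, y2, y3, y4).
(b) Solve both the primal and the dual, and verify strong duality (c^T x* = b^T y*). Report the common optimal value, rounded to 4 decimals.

The standard primal-dual pair for 'max c^T x s.t. A x <= b, x >= 0' is:
  Dual:  min b^T y  s.t.  A^T y >= c,  y >= 0.

So the dual LP is:
  minimize  5y1 + 6y2 + 18y3 + 23y4
  subject to:
    y1 + 4y3 + 3y4 >= 3
    y2 + 4y3 + 2y4 >= 4
    y1, y2, y3, y4 >= 0

Solving the primal: x* = (0, 4.5).
  primal value c^T x* = 18.
Solving the dual: y* = (0, 0, 1, 0).
  dual value b^T y* = 18.
Strong duality: c^T x* = b^T y*. Confirmed.

18


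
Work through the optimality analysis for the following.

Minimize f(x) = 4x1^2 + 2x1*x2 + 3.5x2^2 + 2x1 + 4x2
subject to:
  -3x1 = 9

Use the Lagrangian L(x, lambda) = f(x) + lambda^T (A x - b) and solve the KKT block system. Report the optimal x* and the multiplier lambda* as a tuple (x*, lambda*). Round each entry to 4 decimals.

Form the Lagrangian:
  L(x, lambda) = (1/2) x^T Q x + c^T x + lambda^T (A x - b)
Stationarity (grad_x L = 0): Q x + c + A^T lambda = 0.
Primal feasibility: A x = b.

This gives the KKT block system:
  [ Q   A^T ] [ x     ]   [-c ]
  [ A    0  ] [ lambda ] = [ b ]

Solving the linear system:
  x*      = (-3, 0.2857)
  lambda* = (-7.1429)
  f(x*)   = 29.7143

x* = (-3, 0.2857), lambda* = (-7.1429)


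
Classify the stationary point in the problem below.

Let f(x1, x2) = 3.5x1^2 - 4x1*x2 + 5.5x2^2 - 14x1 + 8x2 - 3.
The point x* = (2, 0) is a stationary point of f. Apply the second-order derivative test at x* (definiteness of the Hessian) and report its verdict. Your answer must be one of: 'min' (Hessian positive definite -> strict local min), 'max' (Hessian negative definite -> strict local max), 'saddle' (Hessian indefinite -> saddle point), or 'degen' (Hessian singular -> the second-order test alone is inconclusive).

Compute the Hessian H = grad^2 f:
  H = [[7, -4], [-4, 11]]
Verify stationarity: grad f(x*) = H x* + g = (0, 0).
Eigenvalues of H: 4.5279, 13.4721.
Both eigenvalues > 0, so H is positive definite -> x* is a strict local min.

min


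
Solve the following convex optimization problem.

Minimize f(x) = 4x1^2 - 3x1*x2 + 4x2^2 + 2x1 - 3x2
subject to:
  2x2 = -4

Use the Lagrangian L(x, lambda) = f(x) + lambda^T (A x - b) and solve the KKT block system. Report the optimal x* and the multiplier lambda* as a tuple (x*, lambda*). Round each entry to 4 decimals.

Form the Lagrangian:
  L(x, lambda) = (1/2) x^T Q x + c^T x + lambda^T (A x - b)
Stationarity (grad_x L = 0): Q x + c + A^T lambda = 0.
Primal feasibility: A x = b.

This gives the KKT block system:
  [ Q   A^T ] [ x     ]   [-c ]
  [ A    0  ] [ lambda ] = [ b ]

Solving the linear system:
  x*      = (-1, -2)
  lambda* = (8)
  f(x*)   = 18

x* = (-1, -2), lambda* = (8)


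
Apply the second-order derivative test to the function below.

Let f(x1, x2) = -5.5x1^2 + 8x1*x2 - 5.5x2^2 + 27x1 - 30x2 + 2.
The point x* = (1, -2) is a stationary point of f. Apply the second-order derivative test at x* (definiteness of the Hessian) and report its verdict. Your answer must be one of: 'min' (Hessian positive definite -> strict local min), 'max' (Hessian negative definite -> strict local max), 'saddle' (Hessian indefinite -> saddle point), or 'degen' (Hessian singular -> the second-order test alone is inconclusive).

Compute the Hessian H = grad^2 f:
  H = [[-11, 8], [8, -11]]
Verify stationarity: grad f(x*) = H x* + g = (0, 0).
Eigenvalues of H: -19, -3.
Both eigenvalues < 0, so H is negative definite -> x* is a strict local max.

max


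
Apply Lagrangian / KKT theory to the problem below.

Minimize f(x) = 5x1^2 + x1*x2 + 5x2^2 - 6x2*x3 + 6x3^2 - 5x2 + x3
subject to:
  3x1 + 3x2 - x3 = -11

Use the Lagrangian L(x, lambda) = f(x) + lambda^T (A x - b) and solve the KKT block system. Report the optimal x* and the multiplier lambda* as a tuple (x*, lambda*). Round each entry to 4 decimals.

Form the Lagrangian:
  L(x, lambda) = (1/2) x^T Q x + c^T x + lambda^T (A x - b)
Stationarity (grad_x L = 0): Q x + c + A^T lambda = 0.
Primal feasibility: A x = b.

This gives the KKT block system:
  [ Q   A^T ] [ x     ]   [-c ]
  [ A    0  ] [ lambda ] = [ b ]

Solving the linear system:
  x*      = (-2.0573, -1.7168, -0.3226)
  lambda* = (7.4301)
  f(x*)   = 44.9964

x* = (-2.0573, -1.7168, -0.3226), lambda* = (7.4301)


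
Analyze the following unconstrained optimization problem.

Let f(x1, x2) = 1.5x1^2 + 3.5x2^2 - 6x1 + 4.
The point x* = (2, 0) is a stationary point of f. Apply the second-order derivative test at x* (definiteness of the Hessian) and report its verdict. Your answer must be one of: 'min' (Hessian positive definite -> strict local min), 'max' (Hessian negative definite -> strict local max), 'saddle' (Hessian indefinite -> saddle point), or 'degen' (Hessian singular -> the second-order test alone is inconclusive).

Compute the Hessian H = grad^2 f:
  H = [[3, 0], [0, 7]]
Verify stationarity: grad f(x*) = H x* + g = (0, 0).
Eigenvalues of H: 3, 7.
Both eigenvalues > 0, so H is positive definite -> x* is a strict local min.

min


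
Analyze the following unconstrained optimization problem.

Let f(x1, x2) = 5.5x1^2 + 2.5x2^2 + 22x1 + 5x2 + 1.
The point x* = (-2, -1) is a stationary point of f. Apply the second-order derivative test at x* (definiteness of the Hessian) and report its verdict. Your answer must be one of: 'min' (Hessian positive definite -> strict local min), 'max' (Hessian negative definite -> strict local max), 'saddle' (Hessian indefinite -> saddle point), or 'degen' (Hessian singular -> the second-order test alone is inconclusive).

Compute the Hessian H = grad^2 f:
  H = [[11, 0], [0, 5]]
Verify stationarity: grad f(x*) = H x* + g = (0, 0).
Eigenvalues of H: 5, 11.
Both eigenvalues > 0, so H is positive definite -> x* is a strict local min.

min


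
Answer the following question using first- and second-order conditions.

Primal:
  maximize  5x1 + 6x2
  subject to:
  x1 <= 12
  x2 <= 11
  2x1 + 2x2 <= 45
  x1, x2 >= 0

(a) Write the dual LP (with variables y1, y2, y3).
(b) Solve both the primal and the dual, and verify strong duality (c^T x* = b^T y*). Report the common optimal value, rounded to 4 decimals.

The standard primal-dual pair for 'max c^T x s.t. A x <= b, x >= 0' is:
  Dual:  min b^T y  s.t.  A^T y >= c,  y >= 0.

So the dual LP is:
  minimize  12y1 + 11y2 + 45y3
  subject to:
    y1 + 2y3 >= 5
    y2 + 2y3 >= 6
    y1, y2, y3 >= 0

Solving the primal: x* = (11.5, 11).
  primal value c^T x* = 123.5.
Solving the dual: y* = (0, 1, 2.5).
  dual value b^T y* = 123.5.
Strong duality: c^T x* = b^T y*. Confirmed.

123.5


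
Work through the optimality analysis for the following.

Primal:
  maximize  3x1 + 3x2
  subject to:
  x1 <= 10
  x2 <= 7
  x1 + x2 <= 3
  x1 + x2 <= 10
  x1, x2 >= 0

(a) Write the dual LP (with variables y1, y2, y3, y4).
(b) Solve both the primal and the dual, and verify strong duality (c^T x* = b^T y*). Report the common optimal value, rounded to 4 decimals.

The standard primal-dual pair for 'max c^T x s.t. A x <= b, x >= 0' is:
  Dual:  min b^T y  s.t.  A^T y >= c,  y >= 0.

So the dual LP is:
  minimize  10y1 + 7y2 + 3y3 + 10y4
  subject to:
    y1 + y3 + y4 >= 3
    y2 + y3 + y4 >= 3
    y1, y2, y3, y4 >= 0

Solving the primal: x* = (3, 0).
  primal value c^T x* = 9.
Solving the dual: y* = (0, 0, 3, 0).
  dual value b^T y* = 9.
Strong duality: c^T x* = b^T y*. Confirmed.

9


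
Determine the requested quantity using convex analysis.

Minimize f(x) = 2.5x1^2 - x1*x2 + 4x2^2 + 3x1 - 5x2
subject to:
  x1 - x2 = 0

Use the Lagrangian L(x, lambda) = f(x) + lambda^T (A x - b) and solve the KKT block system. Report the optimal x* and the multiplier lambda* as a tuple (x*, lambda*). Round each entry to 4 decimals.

Form the Lagrangian:
  L(x, lambda) = (1/2) x^T Q x + c^T x + lambda^T (A x - b)
Stationarity (grad_x L = 0): Q x + c + A^T lambda = 0.
Primal feasibility: A x = b.

This gives the KKT block system:
  [ Q   A^T ] [ x     ]   [-c ]
  [ A    0  ] [ lambda ] = [ b ]

Solving the linear system:
  x*      = (0.1818, 0.1818)
  lambda* = (-3.7273)
  f(x*)   = -0.1818

x* = (0.1818, 0.1818), lambda* = (-3.7273)


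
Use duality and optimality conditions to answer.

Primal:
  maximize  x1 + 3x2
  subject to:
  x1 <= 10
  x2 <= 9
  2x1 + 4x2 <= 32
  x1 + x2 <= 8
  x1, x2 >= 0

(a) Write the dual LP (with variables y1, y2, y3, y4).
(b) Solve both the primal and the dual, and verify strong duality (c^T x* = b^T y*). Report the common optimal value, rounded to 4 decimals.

The standard primal-dual pair for 'max c^T x s.t. A x <= b, x >= 0' is:
  Dual:  min b^T y  s.t.  A^T y >= c,  y >= 0.

So the dual LP is:
  minimize  10y1 + 9y2 + 32y3 + 8y4
  subject to:
    y1 + 2y3 + y4 >= 1
    y2 + 4y3 + y4 >= 3
    y1, y2, y3, y4 >= 0

Solving the primal: x* = (0, 8).
  primal value c^T x* = 24.
Solving the dual: y* = (0, 0, 0, 3).
  dual value b^T y* = 24.
Strong duality: c^T x* = b^T y*. Confirmed.

24


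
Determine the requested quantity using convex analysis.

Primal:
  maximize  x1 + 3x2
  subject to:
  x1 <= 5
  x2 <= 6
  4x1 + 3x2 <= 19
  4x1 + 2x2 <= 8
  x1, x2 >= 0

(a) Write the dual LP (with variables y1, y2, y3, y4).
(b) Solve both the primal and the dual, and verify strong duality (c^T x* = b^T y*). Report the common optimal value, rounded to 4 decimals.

The standard primal-dual pair for 'max c^T x s.t. A x <= b, x >= 0' is:
  Dual:  min b^T y  s.t.  A^T y >= c,  y >= 0.

So the dual LP is:
  minimize  5y1 + 6y2 + 19y3 + 8y4
  subject to:
    y1 + 4y3 + 4y4 >= 1
    y2 + 3y3 + 2y4 >= 3
    y1, y2, y3, y4 >= 0

Solving the primal: x* = (0, 4).
  primal value c^T x* = 12.
Solving the dual: y* = (0, 0, 0, 1.5).
  dual value b^T y* = 12.
Strong duality: c^T x* = b^T y*. Confirmed.

12


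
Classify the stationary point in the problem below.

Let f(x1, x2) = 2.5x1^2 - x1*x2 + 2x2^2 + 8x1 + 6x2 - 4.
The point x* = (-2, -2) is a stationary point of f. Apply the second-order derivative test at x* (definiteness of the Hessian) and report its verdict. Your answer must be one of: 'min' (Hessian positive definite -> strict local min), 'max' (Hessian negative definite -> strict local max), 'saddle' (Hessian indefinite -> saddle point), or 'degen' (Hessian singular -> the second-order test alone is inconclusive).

Compute the Hessian H = grad^2 f:
  H = [[5, -1], [-1, 4]]
Verify stationarity: grad f(x*) = H x* + g = (0, 0).
Eigenvalues of H: 3.382, 5.618.
Both eigenvalues > 0, so H is positive definite -> x* is a strict local min.

min


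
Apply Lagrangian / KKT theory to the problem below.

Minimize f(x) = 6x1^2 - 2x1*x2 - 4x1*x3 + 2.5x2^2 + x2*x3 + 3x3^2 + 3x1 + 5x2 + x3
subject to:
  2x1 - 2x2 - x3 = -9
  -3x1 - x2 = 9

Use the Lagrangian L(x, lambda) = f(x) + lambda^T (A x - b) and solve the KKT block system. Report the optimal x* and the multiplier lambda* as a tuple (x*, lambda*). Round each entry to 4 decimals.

Form the Lagrangian:
  L(x, lambda) = (1/2) x^T Q x + c^T x + lambda^T (A x - b)
Stationarity (grad_x L = 0): Q x + c + A^T lambda = 0.
Primal feasibility: A x = b.

This gives the KKT block system:
  [ Q   A^T ] [ x     ]   [-c ]
  [ A    0  ] [ lambda ] = [ b ]

Solving the linear system:
  x*      = (-3.4721, 1.4164, -0.7771)
  lambda* = (11.6422, -5.0352)
  f(x*)   = 72.9927

x* = (-3.4721, 1.4164, -0.7771), lambda* = (11.6422, -5.0352)


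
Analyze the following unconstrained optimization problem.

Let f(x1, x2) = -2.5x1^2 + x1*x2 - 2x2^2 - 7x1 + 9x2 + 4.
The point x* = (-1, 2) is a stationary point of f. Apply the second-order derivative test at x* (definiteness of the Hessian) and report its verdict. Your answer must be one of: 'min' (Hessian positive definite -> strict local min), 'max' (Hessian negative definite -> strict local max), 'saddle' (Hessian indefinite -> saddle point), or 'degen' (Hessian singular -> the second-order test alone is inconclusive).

Compute the Hessian H = grad^2 f:
  H = [[-5, 1], [1, -4]]
Verify stationarity: grad f(x*) = H x* + g = (0, 0).
Eigenvalues of H: -5.618, -3.382.
Both eigenvalues < 0, so H is negative definite -> x* is a strict local max.

max


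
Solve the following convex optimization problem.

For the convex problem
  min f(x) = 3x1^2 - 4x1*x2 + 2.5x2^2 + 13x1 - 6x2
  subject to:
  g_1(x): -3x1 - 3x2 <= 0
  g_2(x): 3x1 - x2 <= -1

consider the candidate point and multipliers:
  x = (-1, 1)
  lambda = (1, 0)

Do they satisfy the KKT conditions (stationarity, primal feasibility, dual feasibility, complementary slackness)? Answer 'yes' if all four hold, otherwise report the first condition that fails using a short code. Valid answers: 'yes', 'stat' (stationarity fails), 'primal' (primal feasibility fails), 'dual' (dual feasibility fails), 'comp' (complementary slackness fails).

Gradient of f: grad f(x) = Q x + c = (3, 3)
Constraint values g_i(x) = a_i^T x - b_i:
  g_1((-1, 1)) = 0
  g_2((-1, 1)) = -3
Stationarity residual: grad f(x) + sum_i lambda_i a_i = (0, 0)
  -> stationarity OK
Primal feasibility (all g_i <= 0): OK
Dual feasibility (all lambda_i >= 0): OK
Complementary slackness (lambda_i * g_i(x) = 0 for all i): OK

Verdict: yes, KKT holds.

yes


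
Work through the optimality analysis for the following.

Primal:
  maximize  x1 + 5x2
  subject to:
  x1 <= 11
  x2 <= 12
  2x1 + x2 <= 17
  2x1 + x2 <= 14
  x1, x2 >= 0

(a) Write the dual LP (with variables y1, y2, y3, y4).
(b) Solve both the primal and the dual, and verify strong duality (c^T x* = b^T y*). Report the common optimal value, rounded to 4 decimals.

The standard primal-dual pair for 'max c^T x s.t. A x <= b, x >= 0' is:
  Dual:  min b^T y  s.t.  A^T y >= c,  y >= 0.

So the dual LP is:
  minimize  11y1 + 12y2 + 17y3 + 14y4
  subject to:
    y1 + 2y3 + 2y4 >= 1
    y2 + y3 + y4 >= 5
    y1, y2, y3, y4 >= 0

Solving the primal: x* = (1, 12).
  primal value c^T x* = 61.
Solving the dual: y* = (0, 4.5, 0, 0.5).
  dual value b^T y* = 61.
Strong duality: c^T x* = b^T y*. Confirmed.

61


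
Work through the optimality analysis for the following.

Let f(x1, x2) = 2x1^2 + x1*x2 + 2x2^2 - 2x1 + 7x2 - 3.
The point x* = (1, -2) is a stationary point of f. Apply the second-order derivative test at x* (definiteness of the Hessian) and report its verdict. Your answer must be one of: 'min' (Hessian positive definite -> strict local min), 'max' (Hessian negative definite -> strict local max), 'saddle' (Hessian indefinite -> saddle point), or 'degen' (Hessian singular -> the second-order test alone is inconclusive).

Compute the Hessian H = grad^2 f:
  H = [[4, 1], [1, 4]]
Verify stationarity: grad f(x*) = H x* + g = (0, 0).
Eigenvalues of H: 3, 5.
Both eigenvalues > 0, so H is positive definite -> x* is a strict local min.

min


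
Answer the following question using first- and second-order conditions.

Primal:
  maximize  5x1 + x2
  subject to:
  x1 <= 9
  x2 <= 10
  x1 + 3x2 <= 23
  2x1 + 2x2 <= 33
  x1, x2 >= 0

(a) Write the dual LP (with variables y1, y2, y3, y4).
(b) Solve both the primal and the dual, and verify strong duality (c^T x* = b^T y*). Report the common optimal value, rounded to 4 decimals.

The standard primal-dual pair for 'max c^T x s.t. A x <= b, x >= 0' is:
  Dual:  min b^T y  s.t.  A^T y >= c,  y >= 0.

So the dual LP is:
  minimize  9y1 + 10y2 + 23y3 + 33y4
  subject to:
    y1 + y3 + 2y4 >= 5
    y2 + 3y3 + 2y4 >= 1
    y1, y2, y3, y4 >= 0

Solving the primal: x* = (9, 4.6667).
  primal value c^T x* = 49.6667.
Solving the dual: y* = (4.6667, 0, 0.3333, 0).
  dual value b^T y* = 49.6667.
Strong duality: c^T x* = b^T y*. Confirmed.

49.6667


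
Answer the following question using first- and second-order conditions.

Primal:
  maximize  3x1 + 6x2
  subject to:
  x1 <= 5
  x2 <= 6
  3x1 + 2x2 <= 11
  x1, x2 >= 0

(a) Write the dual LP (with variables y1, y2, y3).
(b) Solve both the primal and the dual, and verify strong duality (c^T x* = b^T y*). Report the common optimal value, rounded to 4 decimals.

The standard primal-dual pair for 'max c^T x s.t. A x <= b, x >= 0' is:
  Dual:  min b^T y  s.t.  A^T y >= c,  y >= 0.

So the dual LP is:
  minimize  5y1 + 6y2 + 11y3
  subject to:
    y1 + 3y3 >= 3
    y2 + 2y3 >= 6
    y1, y2, y3 >= 0

Solving the primal: x* = (0, 5.5).
  primal value c^T x* = 33.
Solving the dual: y* = (0, 0, 3).
  dual value b^T y* = 33.
Strong duality: c^T x* = b^T y*. Confirmed.

33
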